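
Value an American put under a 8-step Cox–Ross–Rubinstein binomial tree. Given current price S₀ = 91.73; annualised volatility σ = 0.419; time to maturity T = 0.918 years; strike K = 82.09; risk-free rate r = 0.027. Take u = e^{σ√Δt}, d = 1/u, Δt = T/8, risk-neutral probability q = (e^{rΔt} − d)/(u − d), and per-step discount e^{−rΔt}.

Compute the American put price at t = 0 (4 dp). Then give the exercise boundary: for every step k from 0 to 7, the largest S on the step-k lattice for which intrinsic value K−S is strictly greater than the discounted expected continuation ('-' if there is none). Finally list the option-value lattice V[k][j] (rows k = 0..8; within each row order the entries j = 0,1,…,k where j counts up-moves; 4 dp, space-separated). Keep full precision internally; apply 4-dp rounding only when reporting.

params: Δt=0.11475 u=1.15250 d=0.86768 q=0.47547 e^(-rΔt)=0.99691
t_8 payoffs: 52.6202 42.9464 30.0970 13.0298 0.0000 0.0000 0.0000 0.0000 0.0000
t_7: node(7,0) S=33.9640 payoff=48.1260 vs cont=47.8720 → 48.1260 [stop]  node(7,1) S=45.1131 payoff=36.9769 vs cont=36.7229 → 36.9769 [stop]  node(7,2) S=59.9220 payoff=22.1680 vs cont=21.9141 → 22.1680 [stop]  node(7,3) S=79.5920 payoff=2.4980 vs cont=6.8134 → 6.8134 [wait]  node(7,4) S=105.7190 payoff=0.0000 vs cont=0.0000 → 0.0000 [wait]  node(7,5) S=140.4224 payoff=0.0000 vs cont=0.0000 → 0.0000 [wait]  node(7,6) S=186.5177 payoff=0.0000 vs cont=0.0000 → 0.0000 [wait]  node(7,7) S=247.7441 payoff=0.0000 vs cont=0.0000 → 0.0000 [wait]  ⇒ S*(7)=59.9220
t_6: node(6,0) S=39.1436 payoff=42.9464 vs cont=42.6924 → 42.9464 [stop]  node(6,1) S=51.9930 payoff=30.0970 vs cont=29.8431 → 30.0970 [stop]  node(6,2) S=69.0602 payoff=13.0298 vs cont=14.8213 → 14.8213 [wait]  node(6,3) S=91.7300 payoff=0.0000 vs cont=3.5628 → 3.5628 [wait]  node(6,4) S=121.8414 payoff=0.0000 vs cont=0.0000 → 0.0000 [wait]  node(6,5) S=161.8372 payoff=0.0000 vs cont=0.0000 → 0.0000 [wait]  node(6,6) S=214.9620 payoff=0.0000 vs cont=0.0000 → 0.0000 [wait]  ⇒ S*(6)=51.9930
t_5: node(5,0) S=45.1131 payoff=36.9769 vs cont=36.7229 → 36.9769 [stop]  node(5,1) S=59.9220 payoff=22.1680 vs cont=22.7633 → 22.7633 [wait]  node(5,2) S=79.5920 payoff=2.4980 vs cont=9.4389 → 9.4389 [wait]  node(5,3) S=105.7190 payoff=0.0000 vs cont=1.8630 → 1.8630 [wait]  node(5,4) S=140.4224 payoff=0.0000 vs cont=0.0000 → 0.0000 [wait]  node(5,5) S=186.5177 payoff=0.0000 vs cont=0.0000 → 0.0000 [wait]  ⇒ S*(5)=45.1131
t_4: node(4,0) S=51.9930 payoff=30.0970 vs cont=30.1252 → 30.1252 [wait]  node(4,1) S=69.0602 payoff=13.0298 vs cont=16.3771 → 16.3771 [wait]  node(4,2) S=91.7300 payoff=0.0000 vs cont=5.8187 → 5.8187 [wait]  node(4,3) S=121.8414 payoff=0.0000 vs cont=0.9742 → 0.9742 [wait]  node(4,4) S=161.8372 payoff=0.0000 vs cont=0.0000 → 0.0000 [wait]  ⇒ S*(4)=-
t_3: node(3,0) S=59.9220 payoff=22.1680 vs cont=23.5155 → 23.5155 [wait]  node(3,1) S=79.5920 payoff=2.4980 vs cont=11.3218 → 11.3218 [wait]  node(3,2) S=105.7190 payoff=0.0000 vs cont=3.5044 → 3.5044 [wait]  node(3,3) S=140.4224 payoff=0.0000 vs cont=0.5094 → 0.5094 [wait]  ⇒ S*(3)=-
t_2: node(2,0) S=69.0602 payoff=13.0298 vs cont=17.6629 → 17.6629 [wait]  node(2,1) S=91.7300 payoff=0.0000 vs cont=7.5813 → 7.5813 [wait]  node(2,2) S=121.8414 payoff=0.0000 vs cont=2.0739 → 2.0739 [wait]  ⇒ S*(2)=-
t_1: node(1,0) S=79.5920 payoff=2.4980 vs cont=12.8296 → 12.8296 [wait]  node(1,1) S=105.7190 payoff=0.0000 vs cont=4.9474 → 4.9474 [wait]  ⇒ S*(1)=-
t_0: node(0,0) S=91.7300 payoff=0.0000 vs cont=9.0538 → 9.0538 [wait]  ⇒ S*(0)=-

price = 9.0538
boundary = - - - - - 45.1131 51.9930 59.9220
tree:
9.0538
12.8296 4.9474
17.6629 7.5813 2.0739
23.5155 11.3218 3.5044 0.5094
30.1252 16.3771 5.8187 0.9742 0.0000
36.9769 22.7633 9.4389 1.8630 0.0000 0.0000
42.9464 30.0970 14.8213 3.5628 0.0000 0.0000 0.0000
48.1260 36.9769 22.1680 6.8134 0.0000 0.0000 0.0000 0.0000
52.6202 42.9464 30.0970 13.0298 0.0000 0.0000 0.0000 0.0000 0.0000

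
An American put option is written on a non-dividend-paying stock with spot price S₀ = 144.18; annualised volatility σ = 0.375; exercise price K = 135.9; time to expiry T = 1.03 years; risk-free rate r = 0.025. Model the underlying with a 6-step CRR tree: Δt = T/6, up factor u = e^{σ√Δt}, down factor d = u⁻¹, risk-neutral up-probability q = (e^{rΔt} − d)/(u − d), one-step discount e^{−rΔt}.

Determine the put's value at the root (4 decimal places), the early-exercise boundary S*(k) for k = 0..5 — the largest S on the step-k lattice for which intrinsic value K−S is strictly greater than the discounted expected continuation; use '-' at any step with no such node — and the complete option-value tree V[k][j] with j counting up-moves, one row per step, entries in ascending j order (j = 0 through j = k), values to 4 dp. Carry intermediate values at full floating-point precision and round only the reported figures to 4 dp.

params: Δt=0.17167 u=1.16809 d=0.85610 q=0.47502 e^(-rΔt)=0.99572
t_6 payoffs: 79.1403 58.4547 30.2304 0.0000 0.0000 0.0000 0.0000
t_5: node(5,0) S=66.3007 payoff=69.5993 vs cont=69.0174 → 69.5993 [stop]  node(5,1) S=90.4634 payoff=45.4366 vs cont=44.8547 → 45.4366 [stop]  node(5,2) S=123.4319 payoff=12.4681 vs cont=15.8024 → 15.8024 [wait]  node(5,3) S=168.4157 payoff=0.0000 vs cont=0.0000 → 0.0000 [wait]  node(5,4) S=229.7933 payoff=0.0000 vs cont=0.0000 → 0.0000 [wait]  node(5,5) S=313.5395 payoff=0.0000 vs cont=0.0000 → 0.0000 [wait]  ⇒ S*(5)=90.4634
t_4: node(4,0) S=77.4453 payoff=58.4547 vs cont=57.8727 → 58.4547 [stop]  node(4,1) S=105.6696 payoff=30.2304 vs cont=31.2255 → 31.2255 [wait]  node(4,2) S=144.1800 payoff=0.0000 vs cont=8.2604 → 8.2604 [wait]  node(4,3) S=196.7252 payoff=0.0000 vs cont=0.0000 → 0.0000 [wait]  node(4,4) S=268.4199 payoff=0.0000 vs cont=0.0000 → 0.0000 [wait]  ⇒ S*(4)=77.4453
t_3: node(3,0) S=90.4634 payoff=45.4366 vs cont=45.3253 → 45.4366 [stop]  node(3,1) S=123.4319 payoff=12.4681 vs cont=20.2296 → 20.2296 [wait]  node(3,2) S=168.4157 payoff=0.0000 vs cont=4.3180 → 4.3180 [wait]  node(3,3) S=229.7933 payoff=0.0000 vs cont=0.0000 → 0.0000 [wait]  ⇒ S*(3)=90.4634
t_2: node(2,0) S=105.6696 payoff=30.2304 vs cont=33.3195 → 33.3195 [wait]  node(2,1) S=144.1800 payoff=0.0000 vs cont=12.6170 → 12.6170 [wait]  node(2,2) S=196.7252 payoff=0.0000 vs cont=2.2571 → 2.2571 [wait]  ⇒ S*(2)=-
t_1: node(1,0) S=123.4319 payoff=12.4681 vs cont=23.3848 → 23.3848 [wait]  node(1,1) S=168.4157 payoff=0.0000 vs cont=7.6629 → 7.6629 [wait]  ⇒ S*(1)=-
t_0: node(0,0) S=144.1800 payoff=0.0000 vs cont=15.8484 → 15.8484 [wait]  ⇒ S*(0)=-

price = 15.8484
boundary = - - - 90.4634 77.4453 90.4634
tree:
15.8484
23.3848 7.6629
33.3195 12.6170 2.2571
45.4366 20.2296 4.3180 0.0000
58.4547 31.2255 8.2604 0.0000 0.0000
69.5993 45.4366 15.8024 0.0000 0.0000 0.0000
79.1403 58.4547 30.2304 0.0000 0.0000 0.0000 0.0000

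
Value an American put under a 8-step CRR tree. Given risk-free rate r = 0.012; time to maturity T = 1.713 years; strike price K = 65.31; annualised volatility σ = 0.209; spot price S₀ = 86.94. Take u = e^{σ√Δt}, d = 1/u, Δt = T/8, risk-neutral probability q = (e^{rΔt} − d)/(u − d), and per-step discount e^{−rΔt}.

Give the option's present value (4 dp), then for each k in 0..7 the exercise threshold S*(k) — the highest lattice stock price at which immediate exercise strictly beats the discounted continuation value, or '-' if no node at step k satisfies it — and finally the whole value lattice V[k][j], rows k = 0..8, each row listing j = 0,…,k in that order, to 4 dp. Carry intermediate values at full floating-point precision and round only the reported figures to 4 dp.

Δt=0.21413  u=1.10154  d=0.90782  q=0.48912  discount=0.99743
step 8 (expiry): payoffs max(K−S,0) = 25.2041 16.6456 6.2608 0.0000 0.0000 0.0000 0.0000 0.0000 0.0000
step 7: (k=7,j=0): S=44.1783, (K−S)⁺=21.1317, hold=20.9641 ⇒ V=21.1317 exercise | (k=7,j=1): S=53.6059, (K−S)⁺=11.7041, hold=11.5365 ⇒ V=11.7041 exercise | (k=7,j=2): S=65.0452, (K−S)⁺=0.2648, hold=3.1903 ⇒ V=3.1903 continue | (k=7,j=3): S=78.9257, (K−S)⁺=0.0000, hold=0.0000 ⇒ V=0.0000 continue | (k=7,j=4): S=95.7681, (K−S)⁺=0.0000, hold=0.0000 ⇒ V=0.0000 continue | (k=7,j=5): S=116.2048, (K−S)⁺=0.0000, hold=0.0000 ⇒ V=0.0000 continue | (k=7,j=6): S=141.0025, (K−S)⁺=0.0000, hold=0.0000 ⇒ V=0.0000 continue | (k=7,j=7): S=171.0920, (K−S)⁺=0.0000, hold=0.0000 ⇒ V=0.0000 continue  boundary S*=53.6059
step 6: (k=6,j=0): S=48.6644, (K−S)⁺=16.6456, hold=16.4781 ⇒ V=16.6456 exercise | (k=6,j=1): S=59.0492, (K−S)⁺=6.2608, hold=7.5205 ⇒ V=7.5205 continue | (k=6,j=2): S=71.6501, (K−S)⁺=0.0000, hold=1.6257 ⇒ V=1.6257 continue | (k=6,j=3): S=86.9400, (K−S)⁺=0.0000, hold=0.0000 ⇒ V=0.0000 continue | (k=6,j=4): S=105.4927, (K−S)⁺=0.0000, hold=0.0000 ⇒ V=0.0000 continue | (k=6,j=5): S=128.0046, (K−S)⁺=0.0000, hold=0.0000 ⇒ V=0.0000 continue | (k=6,j=6): S=155.3203, (K−S)⁺=0.0000, hold=0.0000 ⇒ V=0.0000 continue  boundary S*=48.6644
step 5: (k=5,j=0): S=53.6059, (K−S)⁺=11.7041, hold=12.1511 ⇒ V=12.1511 continue | (k=5,j=1): S=65.0452, (K−S)⁺=0.2648, hold=4.6253 ⇒ V=4.6253 continue | (k=5,j=2): S=78.9257, (K−S)⁺=0.0000, hold=0.8284 ⇒ V=0.8284 continue | (k=5,j=3): S=95.7681, (K−S)⁺=0.0000, hold=0.0000 ⇒ V=0.0000 continue | (k=5,j=4): S=116.2048, (K−S)⁺=0.0000, hold=0.0000 ⇒ V=0.0000 continue | (k=5,j=5): S=141.0025, (K−S)⁺=0.0000, hold=0.0000 ⇒ V=0.0000 continue  boundary S*=-
step 4: (k=4,j=0): S=59.0492, (K−S)⁺=6.2608, hold=8.4483 ⇒ V=8.4483 continue | (k=4,j=1): S=71.6501, (K−S)⁺=0.0000, hold=2.7611 ⇒ V=2.7611 continue | (k=4,j=2): S=86.9400, (K−S)⁺=0.0000, hold=0.4221 ⇒ V=0.4221 continue | (k=4,j=3): S=105.4927, (K−S)⁺=0.0000, hold=0.0000 ⇒ V=0.0000 continue | (k=4,j=4): S=128.0046, (K−S)⁺=0.0000, hold=0.0000 ⇒ V=0.0000 continue  boundary S*=-
step 3: (k=3,j=0): S=65.0452, (K−S)⁺=0.2648, hold=5.6520 ⇒ V=5.6520 continue | (k=3,j=1): S=78.9257, (K−S)⁺=0.0000, hold=1.6129 ⇒ V=1.6129 continue | (k=3,j=2): S=95.7681, (K−S)⁺=0.0000, hold=0.2151 ⇒ V=0.2151 continue | (k=3,j=3): S=116.2048, (K−S)⁺=0.0000, hold=0.0000 ⇒ V=0.0000 continue  boundary S*=-
step 2: (k=2,j=0): S=71.6501, (K−S)⁺=0.0000, hold=3.6670 ⇒ V=3.6670 continue | (k=2,j=1): S=86.9400, (K−S)⁺=0.0000, hold=0.9268 ⇒ V=0.9268 continue | (k=2,j=2): S=105.4927, (K−S)⁺=0.0000, hold=0.1096 ⇒ V=0.1096 continue  boundary S*=-
step 1: (k=1,j=0): S=78.9257, (K−S)⁺=0.0000, hold=2.3207 ⇒ V=2.3207 continue | (k=1,j=1): S=95.7681, (K−S)⁺=0.0000, hold=0.5257 ⇒ V=0.5257 continue  boundary S*=-
step 0: (k=0,j=0): S=86.9400, (K−S)⁺=0.0000, hold=1.4391 ⇒ V=1.4391 continue  boundary S*=-

price = 1.4391
boundary = - - - - - - 48.6644 53.6059
tree:
1.4391
2.3207 0.5257
3.6670 0.9268 0.1096
5.6520 1.6129 0.2151 0.0000
8.4483 2.7611 0.4221 0.0000 0.0000
12.1511 4.6253 0.8284 0.0000 0.0000 0.0000
16.6456 7.5205 1.6257 0.0000 0.0000 0.0000 0.0000
21.1317 11.7041 3.1903 0.0000 0.0000 0.0000 0.0000 0.0000
25.2041 16.6456 6.2608 0.0000 0.0000 0.0000 0.0000 0.0000 0.0000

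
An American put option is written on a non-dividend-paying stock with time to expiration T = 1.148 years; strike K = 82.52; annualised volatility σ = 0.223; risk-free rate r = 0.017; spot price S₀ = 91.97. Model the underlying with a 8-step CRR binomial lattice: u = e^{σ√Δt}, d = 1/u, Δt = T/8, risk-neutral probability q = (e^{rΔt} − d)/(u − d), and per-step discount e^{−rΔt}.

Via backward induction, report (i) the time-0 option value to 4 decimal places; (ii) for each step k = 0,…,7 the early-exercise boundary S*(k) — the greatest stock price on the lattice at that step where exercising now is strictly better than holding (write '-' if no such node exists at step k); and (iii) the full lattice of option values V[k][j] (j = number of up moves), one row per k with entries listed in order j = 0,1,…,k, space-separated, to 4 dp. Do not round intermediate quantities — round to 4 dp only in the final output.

price = 4.1085
boundary = - - - - - 60.2851 65.5990 71.3813
tree:
4.1085
6.1394 2.0430
8.9324 3.3013 0.7608
12.5926 5.2176 1.3496 0.1599
17.1026 8.0230 2.3621 0.3163 0.0000
22.2349 11.9163 4.0642 0.6258 0.0000 0.0000
27.1183 16.9210 6.8354 1.2381 0.0000 0.0000 0.0000
31.6062 22.2349 11.1387 2.4497 0.0000 0.0000 0.0000 0.0000
35.7305 27.1183 16.9210 4.8467 0.0000 0.0000 0.0000 0.0000 0.0000

Δt=0.14350, u=1.08815, d=0.91899, q=0.49333, disc=e^(-rΔt)=0.99756
k=8 terminal: V=max(K-S,0) → 35.7305 27.1183 16.9210 4.8467 0.0000 0.0000 0.0000 0.0000 0.0000
k=7: j=0 S=50.9138 intr=31.6062 cont=31.4051 V=31.6062[EX]; j=1 S=60.2851 intr=22.2349 cont=22.0338 V=22.2349[EX]; j=2 S=71.3813 intr=11.1387 cont=10.9376 V=11.1387[EX]; j=3 S=84.5199 intr=0.0000 cont=2.4497 V=2.4497[hold]; j=4 S=100.0768 intr=0.0000 cont=0.0000 V=0.0000[hold]; j=5 S=118.4972 intr=0.0000 cont=0.0000 V=0.0000[hold]; j=6 S=140.3080 intr=0.0000 cont=0.0000 V=0.0000[hold]; j=7 S=166.1334 intr=0.0000 cont=0.0000 V=0.0000[hold]  S*(7)=71.3813
k=6: j=0 S=55.4017 intr=27.1183 cont=26.9173 V=27.1183[EX]; j=1 S=65.5990 intr=16.9210 cont=16.7199 V=16.9210[EX]; j=2 S=77.6733 intr=4.8467 cont=6.8354 V=6.8354[hold]; j=3 S=91.9700 intr=0.0000 cont=1.2381 V=1.2381[hold]; j=4 S=108.8982 intr=0.0000 cont=0.0000 V=0.0000[hold]; j=5 S=128.9422 intr=0.0000 cont=0.0000 V=0.0000[hold]; j=6 S=152.6756 intr=0.0000 cont=0.0000 V=0.0000[hold]  S*(6)=65.5990
k=5: j=0 S=60.2851 intr=22.2349 cont=22.0338 V=22.2349[EX]; j=1 S=71.3813 intr=11.1387 cont=11.9163 V=11.9163[hold]; j=2 S=84.5199 intr=0.0000 cont=4.0642 V=4.0642[hold]; j=3 S=100.0768 intr=0.0000 cont=0.6258 V=0.6258[hold]; j=4 S=118.4972 intr=0.0000 cont=0.0000 V=0.0000[hold]; j=5 S=140.3080 intr=0.0000 cont=0.0000 V=0.0000[hold]  S*(5)=60.2851
k=4: j=0 S=65.5990 intr=16.9210 cont=17.1026 V=17.1026[hold]; j=1 S=77.6733 intr=4.8467 cont=8.0230 V=8.0230[hold]; j=2 S=91.9700 intr=0.0000 cont=2.3621 V=2.3621[hold]; j=3 S=108.8982 intr=0.0000 cont=0.3163 V=0.3163[hold]; j=4 S=128.9422 intr=0.0000 cont=0.0000 V=0.0000[hold]  S*(4)=-
k=3: j=0 S=71.3813 intr=11.1387 cont=12.5926 V=12.5926[hold]; j=1 S=84.5199 intr=0.0000 cont=5.2176 V=5.2176[hold]; j=2 S=100.0768 intr=0.0000 cont=1.3496 V=1.3496[hold]; j=3 S=118.4972 intr=0.0000 cont=0.1599 V=0.1599[hold]  S*(3)=-
k=2: j=0 S=77.6733 intr=4.8467 cont=8.9324 V=8.9324[hold]; j=1 S=91.9700 intr=0.0000 cont=3.3013 V=3.3013[hold]; j=2 S=108.8982 intr=0.0000 cont=0.7608 V=0.7608[hold]  S*(2)=-
k=1: j=0 S=84.5199 intr=0.0000 cont=6.1394 V=6.1394[hold]; j=1 S=100.0768 intr=0.0000 cont=2.0430 V=2.0430[hold]  S*(1)=-
k=0: j=0 S=91.9700 intr=0.0000 cont=4.1085 V=4.1085[hold]  S*(0)=-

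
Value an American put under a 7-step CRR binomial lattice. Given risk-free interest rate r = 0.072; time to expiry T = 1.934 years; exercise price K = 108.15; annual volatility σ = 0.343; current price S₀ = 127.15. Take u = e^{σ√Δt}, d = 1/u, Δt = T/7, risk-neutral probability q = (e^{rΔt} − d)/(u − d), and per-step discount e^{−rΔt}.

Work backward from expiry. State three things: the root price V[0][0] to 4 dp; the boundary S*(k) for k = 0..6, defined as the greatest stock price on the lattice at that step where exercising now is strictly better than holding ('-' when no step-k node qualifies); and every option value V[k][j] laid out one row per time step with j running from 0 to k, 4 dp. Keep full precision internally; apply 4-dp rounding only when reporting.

params: Δt=0.27629 u=1.19757 d=0.83503 q=0.51047 e^(-rΔt)=0.98030
t_7 payoffs: 72.1567 56.5298 34.1182 1.9763 0.0000 0.0000 0.0000 0.0000
t_6: node(6,0) S=43.1043 payoff=65.0457 vs cont=62.9156 → 65.0457 [stop]  node(6,1) S=61.8186 payoff=46.3314 vs cont=44.2013 → 46.3314 [stop]  node(6,2) S=88.6580 payoff=19.4920 vs cont=17.3619 → 19.4920 [stop]  node(6,3) S=127.1500 payoff=0.0000 vs cont=0.9484 → 0.9484 [wait]  node(6,4) S=182.3538 payoff=0.0000 vs cont=0.0000 → 0.0000 [wait]  node(6,5) S=261.5251 payoff=0.0000 vs cont=0.0000 → 0.0000 [wait]  node(6,6) S=375.0696 payoff=0.0000 vs cont=0.0000 → 0.0000 [wait]  ⇒ S*(6)=88.6580
t_5: node(5,0) S=51.6202 payoff=56.5298 vs cont=54.3996 → 56.5298 [stop]  node(5,1) S=74.0318 payoff=34.1182 vs cont=31.9880 → 34.1182 [stop]  node(5,2) S=106.1737 payoff=1.9763 vs cont=9.8286 → 9.8286 [wait]  node(5,3) S=152.2704 payoff=0.0000 vs cont=0.4551 → 0.4551 [wait]  node(5,4) S=218.3806 payoff=0.0000 vs cont=0.0000 → 0.0000 [wait]  node(5,5) S=313.1934 payoff=0.0000 vs cont=0.0000 → 0.0000 [wait]  ⇒ S*(5)=74.0318
t_4: node(4,0) S=61.8186 payoff=46.3314 vs cont=44.2013 → 46.3314 [stop]  node(4,1) S=88.6580 payoff=19.4920 vs cont=21.2913 → 21.2913 [wait]  node(4,2) S=127.1500 payoff=0.0000 vs cont=4.9444 → 4.9444 [wait]  node(4,3) S=182.3538 payoff=0.0000 vs cont=0.2184 → 0.2184 [wait]  node(4,4) S=261.5251 payoff=0.0000 vs cont=0.0000 → 0.0000 [wait]  ⇒ S*(4)=61.8186
t_3: node(3,0) S=74.0318 payoff=34.1182 vs cont=32.8884 → 34.1182 [stop]  node(3,1) S=106.1737 payoff=1.9763 vs cont=12.6917 → 12.6917 [wait]  node(3,2) S=152.2704 payoff=0.0000 vs cont=2.4821 → 2.4821 [wait]  node(3,3) S=218.3806 payoff=0.0000 vs cont=0.1048 → 0.1048 [wait]  ⇒ S*(3)=74.0318
t_2: node(2,0) S=88.6580 payoff=19.4920 vs cont=22.7241 → 22.7241 [wait]  node(2,1) S=127.1500 payoff=0.0000 vs cont=7.3327 → 7.3327 [wait]  node(2,2) S=182.3538 payoff=0.0000 vs cont=1.2436 → 1.2436 [wait]  ⇒ S*(2)=-
t_1: node(1,0) S=106.1737 payoff=1.9763 vs cont=14.5744 → 14.5744 [wait]  node(1,1) S=152.2704 payoff=0.0000 vs cont=4.1412 → 4.1412 [wait]  ⇒ S*(1)=-
t_0: node(0,0) S=127.1500 payoff=0.0000 vs cont=9.0664 → 9.0664 [wait]  ⇒ S*(0)=-

price = 9.0664
boundary = - - - 74.0318 61.8186 74.0318 88.6580
tree:
9.0664
14.5744 4.1412
22.7241 7.3327 1.2436
34.1182 12.6917 2.4821 0.1048
46.3314 21.2913 4.9444 0.2184 0.0000
56.5298 34.1182 9.8286 0.4551 0.0000 0.0000
65.0457 46.3314 19.4920 0.9484 0.0000 0.0000 0.0000
72.1567 56.5298 34.1182 1.9763 0.0000 0.0000 0.0000 0.0000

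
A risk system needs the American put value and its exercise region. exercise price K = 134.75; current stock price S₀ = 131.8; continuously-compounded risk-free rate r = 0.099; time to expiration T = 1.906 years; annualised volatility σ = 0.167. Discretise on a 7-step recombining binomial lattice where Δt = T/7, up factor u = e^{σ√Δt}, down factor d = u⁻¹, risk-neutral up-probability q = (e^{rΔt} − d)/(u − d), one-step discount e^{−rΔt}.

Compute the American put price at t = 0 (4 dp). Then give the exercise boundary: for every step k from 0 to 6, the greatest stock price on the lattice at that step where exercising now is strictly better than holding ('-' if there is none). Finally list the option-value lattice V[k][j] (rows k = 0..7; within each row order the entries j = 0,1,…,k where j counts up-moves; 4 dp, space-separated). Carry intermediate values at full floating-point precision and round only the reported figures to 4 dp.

Δt=0.27229  u=1.09105  d=0.91655  q=0.63480  discount=0.97340
step 7 (expiry): payoffs max(K−S,0) = 63.1361 49.5012 33.2703 13.9491 0.0000 0.0000 0.0000 0.0000
step 6: (k=6,j=0): S=78.1345, (K−S)⁺=56.6155, hold=53.0316 ⇒ V=56.6155 exercise | (k=6,j=1): S=93.0109, (K−S)⁺=41.7391, hold=38.1553 ⇒ V=41.7391 exercise | (k=6,j=2): S=110.7196, (K−S)⁺=24.0304, hold=20.4465 ⇒ V=24.0304 exercise | (k=6,j=3): S=131.8000, (K−S)⁺=2.9500, hold=4.9587 ⇒ V=4.9587 continue | (k=6,j=4): S=156.8940, (K−S)⁺=0.0000, hold=0.0000 ⇒ V=0.0000 continue | (k=6,j=5): S=186.7657, (K−S)⁺=0.0000, hold=0.0000 ⇒ V=0.0000 continue | (k=6,j=6): S=222.3248, (K−S)⁺=0.0000, hold=0.0000 ⇒ V=0.0000 continue  boundary S*=110.7196
step 5: (k=5,j=0): S=85.2488, (K−S)⁺=49.5012, hold=45.9173 ⇒ V=49.5012 exercise | (k=5,j=1): S=101.4797, (K−S)⁺=33.2703, hold=29.6865 ⇒ V=33.2703 exercise | (k=5,j=2): S=120.8009, (K−S)⁺=13.9491, hold=11.6065 ⇒ V=13.9491 exercise | (k=5,j=3): S=143.8006, (K−S)⁺=0.0000, hold=1.7628 ⇒ V=1.7628 continue | (k=5,j=4): S=171.1795, (K−S)⁺=0.0000, hold=0.0000 ⇒ V=0.0000 continue | (k=5,j=5): S=203.7710, (K−S)⁺=0.0000, hold=0.0000 ⇒ V=0.0000 continue  boundary S*=120.8009
step 4: (k=4,j=0): S=93.0109, (K−S)⁺=41.7391, hold=38.1553 ⇒ V=41.7391 exercise | (k=4,j=1): S=110.7196, (K−S)⁺=24.0304, hold=20.4465 ⇒ V=24.0304 exercise | (k=4,j=2): S=131.8000, (K−S)⁺=2.9500, hold=6.0480 ⇒ V=6.0480 continue | (k=4,j=3): S=156.8940, (K−S)⁺=0.0000, hold=0.6266 ⇒ V=0.6266 continue | (k=4,j=4): S=186.7657, (K−S)⁺=0.0000, hold=0.0000 ⇒ V=0.0000 continue  boundary S*=110.7196
step 3: (k=3,j=0): S=101.4797, (K−S)⁺=33.2703, hold=29.6865 ⇒ V=33.2703 exercise | (k=3,j=1): S=120.8009, (K−S)⁺=13.9491, hold=12.2796 ⇒ V=13.9491 exercise | (k=3,j=2): S=143.8006, (K−S)⁺=0.0000, hold=2.5372 ⇒ V=2.5372 continue | (k=3,j=3): S=171.1795, (K−S)⁺=0.0000, hold=0.2228 ⇒ V=0.2228 continue  boundary S*=120.8009
step 2: (k=2,j=0): S=110.7196, (K−S)⁺=24.0304, hold=20.4465 ⇒ V=24.0304 exercise | (k=2,j=1): S=131.8000, (K−S)⁺=2.9500, hold=6.5265 ⇒ V=6.5265 continue | (k=2,j=2): S=156.8940, (K−S)⁺=0.0000, hold=1.0396 ⇒ V=1.0396 continue  boundary S*=110.7196
step 1: (k=1,j=0): S=120.8009, (K−S)⁺=13.9491, hold=12.5753 ⇒ V=13.9491 exercise | (k=1,j=1): S=143.8006, (K−S)⁺=0.0000, hold=2.9624 ⇒ V=2.9624 continue  boundary S*=120.8009
step 0: (k=0,j=0): S=131.8000, (K−S)⁺=2.9500, hold=6.7893 ⇒ V=6.7893 continue  boundary S*=-

price = 6.7893
boundary = - 120.8009 110.7196 120.8009 110.7196 120.8009 110.7196
tree:
6.7893
13.9491 2.9624
24.0304 6.5265 1.0396
33.2703 13.9491 2.5372 0.2228
41.7391 24.0304 6.0480 0.6266 0.0000
49.5012 33.2703 13.9491 1.7628 0.0000 0.0000
56.6155 41.7391 24.0304 4.9587 0.0000 0.0000 0.0000
63.1361 49.5012 33.2703 13.9491 0.0000 0.0000 0.0000 0.0000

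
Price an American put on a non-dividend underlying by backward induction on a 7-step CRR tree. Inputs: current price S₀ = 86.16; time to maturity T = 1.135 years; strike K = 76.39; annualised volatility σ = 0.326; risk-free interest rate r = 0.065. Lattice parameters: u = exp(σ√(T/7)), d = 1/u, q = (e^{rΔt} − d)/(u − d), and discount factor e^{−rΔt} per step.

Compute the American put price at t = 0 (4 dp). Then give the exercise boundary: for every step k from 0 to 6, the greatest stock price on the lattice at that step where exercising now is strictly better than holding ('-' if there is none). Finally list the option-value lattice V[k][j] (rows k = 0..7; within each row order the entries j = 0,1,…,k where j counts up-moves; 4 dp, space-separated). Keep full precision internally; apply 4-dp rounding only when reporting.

price = 5.0780
boundary = - - - 58.1133 50.9643 58.1133 66.2652
tree:
5.0780
8.0532 2.2965
12.3750 4.0267 0.6652
18.2767 6.9054 1.3167 0.0468
25.4257 11.4872 2.6027 0.0960 0.0000
31.6953 18.2767 5.1374 0.1970 0.0000 0.0000
37.1936 25.4257 10.1248 0.4042 0.0000 0.0000 0.0000
42.0155 31.6953 18.2767 0.8293 0.0000 0.0000 0.0000 0.0000

Δt=0.16214, u=1.14028, d=0.87698, q=0.50747, disc=e^(-rΔt)=0.98952
k=7 terminal: V=max(K-S,0) → 42.0155 31.6953 18.2767 0.8293 0.0000 0.0000 0.0000 0.0000
k=6: j=0 S=39.1964 intr=37.1936 cont=36.3928 V=37.1936[EX]; j=1 S=50.9643 intr=25.4257 cont=24.6249 V=25.4257[EX]; j=2 S=66.2652 intr=10.1248 cont=9.3239 V=10.1248[EX]; j=3 S=86.1600 intr=0.0000 cont=0.4042 V=0.4042[hold]; j=4 S=112.0278 intr=0.0000 cont=0.0000 V=0.0000[hold]; j=5 S=145.6618 intr=0.0000 cont=0.0000 V=0.0000[hold]; j=6 S=189.3937 intr=0.0000 cont=0.0000 V=0.0000[hold]  S*(6)=66.2652
k=5: j=0 S=44.6947 intr=31.6953 cont=30.8945 V=31.6953[EX]; j=1 S=58.1133 intr=18.2767 cont=17.4758 V=18.2767[EX]; j=2 S=75.5607 intr=0.8293 cont=5.1374 V=5.1374[hold]; j=3 S=98.2462 intr=0.0000 cont=0.1970 V=0.1970[hold]; j=4 S=127.7426 intr=0.0000 cont=0.0000 V=0.0000[hold]; j=5 S=166.0946 intr=0.0000 cont=0.0000 V=0.0000[hold]  S*(5)=58.1133
k=4: j=0 S=50.9643 intr=25.4257 cont=24.6249 V=25.4257[EX]; j=1 S=66.2652 intr=10.1248 cont=11.4872 V=11.4872[hold]; j=2 S=86.1600 intr=0.0000 cont=2.6027 V=2.6027[hold]; j=3 S=112.0278 intr=0.0000 cont=0.0960 V=0.0960[hold]; j=4 S=145.6618 intr=0.0000 cont=0.0000 V=0.0000[hold]  S*(4)=50.9643
k=3: j=0 S=58.1133 intr=18.2767 cont=18.1599 V=18.2767[EX]; j=1 S=75.5607 intr=0.8293 cont=6.9054 V=6.9054[hold]; j=2 S=98.2462 intr=0.0000 cont=1.3167 V=1.3167[hold]; j=3 S=127.7426 intr=0.0000 cont=0.0468 V=0.0468[hold]  S*(3)=58.1133
k=2: j=0 S=66.2652 intr=10.1248 cont=12.3750 V=12.3750[hold]; j=1 S=86.1600 intr=0.0000 cont=4.0267 V=4.0267[hold]; j=2 S=112.0278 intr=0.0000 cont=0.6652 V=0.6652[hold]  S*(2)=-
k=1: j=0 S=75.5607 intr=0.8293 cont=8.0532 V=8.0532[hold]; j=1 S=98.2462 intr=0.0000 cont=2.2965 V=2.2965[hold]  S*(1)=-
k=0: j=0 S=86.1600 intr=0.0000 cont=5.0780 V=5.0780[hold]  S*(0)=-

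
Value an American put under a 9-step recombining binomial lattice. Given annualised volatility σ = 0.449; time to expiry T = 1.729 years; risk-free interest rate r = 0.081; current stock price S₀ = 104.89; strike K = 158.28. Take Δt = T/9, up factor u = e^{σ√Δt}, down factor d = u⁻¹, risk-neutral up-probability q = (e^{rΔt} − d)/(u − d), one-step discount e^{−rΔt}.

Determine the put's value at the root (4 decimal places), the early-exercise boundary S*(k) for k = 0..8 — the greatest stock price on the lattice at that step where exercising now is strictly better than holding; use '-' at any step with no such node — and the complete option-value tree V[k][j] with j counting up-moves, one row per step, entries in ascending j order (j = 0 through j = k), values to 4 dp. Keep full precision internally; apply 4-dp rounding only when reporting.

price = 55.8091
boundary = - 86.1520 70.7615 86.1520 70.7615 86.1520 104.8900 86.1520 104.8900
tree:
55.8091
72.1280 40.6454
87.5185 54.9561 27.0826
100.1597 72.1280 38.8793 15.6971
110.5425 87.5185 53.9789 24.4407 7.1184
119.0705 100.1597 72.1280 36.8560 12.3282 1.9354
126.0751 110.5425 87.5185 53.3900 20.8631 3.8586 0.0000
131.8283 119.0705 100.1597 72.1280 34.1870 7.6927 0.0000 0.0000
136.5537 126.0751 110.5425 87.5185 53.3900 15.3368 0.0000 0.0000 0.0000
140.4350 131.8283 119.0705 100.1597 72.1280 30.5765 0.0000 0.0000 0.0000 0.0000

Δt=0.19211, u=1.21750, d=0.82136, q=0.49055, disc=e^(-rΔt)=0.98456
k=9 terminal: V=max(K-S,0) → 140.4350 131.8283 119.0705 100.1597 72.1280 30.5765 0.0000 0.0000 0.0000 0.0000
k=8: j=0 S=21.7263 intr=136.5537 cont=134.1098 V=136.5537[EX]; j=1 S=32.2049 intr=126.0751 cont=123.6312 V=126.0751[EX]; j=2 S=47.7375 intr=110.5425 cont=108.0986 V=110.5425[EX]; j=3 S=70.7615 intr=87.5185 cont=85.0746 V=87.5185[EX]; j=4 S=104.8900 intr=53.3900 cont=50.9461 V=53.3900[EX]; j=5 S=155.4789 intr=2.8011 cont=15.3368 V=15.3368[hold]; j=6 S=230.4670 intr=0.0000 cont=0.0000 V=0.0000[hold]; j=7 S=341.6222 intr=0.0000 cont=0.0000 V=0.0000[hold]; j=8 S=506.3880 intr=0.0000 cont=0.0000 V=0.0000[hold]  S*(8)=104.8900
k=7: j=0 S=26.4517 intr=131.8283 cont=129.3844 V=131.8283[EX]; j=1 S=39.2095 intr=119.0705 cont=116.6266 V=119.0705[EX]; j=2 S=58.1203 intr=100.1597 cont=97.7157 V=100.1597[EX]; j=3 S=86.1520 intr=72.1280 cont=69.6841 V=72.1280[EX]; j=4 S=127.7035 intr=30.5765 cont=34.1870 V=34.1870[hold]; j=5 S=189.2954 intr=0.0000 cont=7.6927 V=7.6927[hold]; j=6 S=280.5934 intr=0.0000 cont=0.0000 V=0.0000[hold]; j=7 S=415.9247 intr=0.0000 cont=0.0000 V=0.0000[hold]  S*(7)=86.1520
k=6: j=0 S=32.2049 intr=126.0751 cont=123.6312 V=126.0751[EX]; j=1 S=47.7375 intr=110.5425 cont=108.0986 V=110.5425[EX]; j=2 S=70.7615 intr=87.5185 cont=85.0746 V=87.5185[EX]; j=3 S=104.8900 intr=53.3900 cont=52.6898 V=53.3900[EX]; j=4 S=155.4789 intr=2.8011 cont=20.8631 V=20.8631[hold]; j=5 S=230.4670 intr=0.0000 cont=3.8586 V=3.8586[hold]; j=6 S=341.6222 intr=0.0000 cont=0.0000 V=0.0000[hold]  S*(6)=104.8900
k=5: j=0 S=39.2095 intr=119.0705 cont=116.6266 V=119.0705[EX]; j=1 S=58.1203 intr=100.1597 cont=97.7157 V=100.1597[EX]; j=2 S=86.1520 intr=72.1280 cont=69.6841 V=72.1280[EX]; j=3 S=127.7035 intr=30.5765 cont=36.8560 V=36.8560[hold]; j=4 S=189.2954 intr=0.0000 cont=12.3282 V=12.3282[hold]; j=5 S=280.5934 intr=0.0000 cont=1.9354 V=1.9354[hold]  S*(5)=86.1520
k=4: j=0 S=47.7375 intr=110.5425 cont=108.0986 V=110.5425[EX]; j=1 S=70.7615 intr=87.5185 cont=85.0746 V=87.5185[EX]; j=2 S=104.8900 intr=53.3900 cont=53.9789 V=53.9789[hold]; j=3 S=155.4789 intr=2.8011 cont=24.4407 V=24.4407[hold]; j=4 S=230.4670 intr=0.0000 cont=7.1184 V=7.1184[hold]  S*(4)=70.7615
k=3: j=0 S=58.1203 intr=100.1597 cont=97.7157 V=100.1597[EX]; j=1 S=86.1520 intr=72.1280 cont=69.9685 V=72.1280[EX]; j=2 S=127.7035 intr=30.5765 cont=38.8793 V=38.8793[hold]; j=3 S=189.2954 intr=0.0000 cont=15.6971 V=15.6971[hold]  S*(3)=86.1520
k=2: j=0 S=70.7615 intr=87.5185 cont=85.0746 V=87.5185[EX]; j=1 S=104.8900 intr=53.3900 cont=54.9561 V=54.9561[hold]; j=2 S=155.4789 intr=2.8011 cont=27.0826 V=27.0826[hold]  S*(2)=70.7615
k=1: j=0 S=86.1520 intr=72.1280 cont=70.4404 V=72.1280[EX]; j=1 S=127.7035 intr=30.5765 cont=40.6454 V=40.6454[hold]  S*(1)=86.1520
k=0: j=0 S=104.8900 intr=53.3900 cont=55.8091 V=55.8091[hold]  S*(0)=-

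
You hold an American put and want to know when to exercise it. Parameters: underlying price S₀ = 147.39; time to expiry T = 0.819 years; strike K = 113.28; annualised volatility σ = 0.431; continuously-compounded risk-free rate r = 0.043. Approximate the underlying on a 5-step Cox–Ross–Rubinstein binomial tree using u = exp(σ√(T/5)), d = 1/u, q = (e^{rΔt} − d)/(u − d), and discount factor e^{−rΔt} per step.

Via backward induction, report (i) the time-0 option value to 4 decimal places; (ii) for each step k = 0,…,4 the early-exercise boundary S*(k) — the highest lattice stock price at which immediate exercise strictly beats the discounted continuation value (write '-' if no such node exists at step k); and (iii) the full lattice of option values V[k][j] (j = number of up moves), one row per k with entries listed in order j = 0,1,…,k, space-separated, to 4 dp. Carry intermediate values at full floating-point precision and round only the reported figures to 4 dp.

Δt=0.16380, u=1.19057, d=0.83993, q=0.47666, disc=e^(-rΔt)=0.99298
k=5 terminal: V=max(K-S,0) → 51.6650 25.9428 0.0000 0.0000 0.0000 0.0000
k=4: j=0 S=73.3572 intr=39.9228 cont=39.1277 V=39.9228[EX]; j=1 S=103.9814 intr=9.2986 cont=13.4816 V=13.4816[hold]; j=2 S=147.3900 intr=0.0000 cont=0.0000 V=0.0000[hold]; j=3 S=208.9203 intr=0.0000 cont=0.0000 V=0.0000[hold]; j=4 S=296.1373 intr=0.0000 cont=0.0000 V=0.0000[hold]  S*(4)=73.3572
k=3: j=0 S=87.3372 intr=25.9428 cont=27.1276 V=27.1276[hold]; j=1 S=123.7975 intr=0.0000 cont=7.0060 V=7.0060[hold]; j=2 S=175.4786 intr=0.0000 cont=0.0000 V=0.0000[hold]; j=3 S=248.7349 intr=0.0000 cont=0.0000 V=0.0000[hold]  S*(3)=-
k=2: j=0 S=103.9814 intr=9.2986 cont=17.4133 V=17.4133[hold]; j=1 S=147.3900 intr=0.0000 cont=3.6408 V=3.6408[hold]; j=2 S=208.9203 intr=0.0000 cont=0.0000 V=0.0000[hold]  S*(2)=-
k=1: j=0 S=123.7975 intr=0.0000 cont=10.7724 V=10.7724[hold]; j=1 S=175.4786 intr=0.0000 cont=1.8920 V=1.8920[hold]  S*(1)=-
k=0: j=0 S=147.3900 intr=0.0000 cont=6.4936 V=6.4936[hold]  S*(0)=-

price = 6.4936
boundary = - - - - 73.3572
tree:
6.4936
10.7724 1.8920
17.4133 3.6408 0.0000
27.1276 7.0060 0.0000 0.0000
39.9228 13.4816 0.0000 0.0000 0.0000
51.6650 25.9428 0.0000 0.0000 0.0000 0.0000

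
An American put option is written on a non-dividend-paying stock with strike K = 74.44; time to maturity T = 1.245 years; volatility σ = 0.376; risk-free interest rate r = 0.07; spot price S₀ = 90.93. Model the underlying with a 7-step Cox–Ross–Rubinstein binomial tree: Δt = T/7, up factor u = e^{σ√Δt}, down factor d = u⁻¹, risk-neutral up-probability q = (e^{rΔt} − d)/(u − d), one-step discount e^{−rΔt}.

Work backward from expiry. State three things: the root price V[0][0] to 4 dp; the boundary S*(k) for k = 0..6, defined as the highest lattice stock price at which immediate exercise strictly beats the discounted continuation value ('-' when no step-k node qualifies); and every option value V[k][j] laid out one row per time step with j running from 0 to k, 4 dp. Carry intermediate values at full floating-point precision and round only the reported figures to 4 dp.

price = 4.9566
boundary = - - - - 48.2216 56.5077 48.2216
tree:
4.9566
7.9247 2.1102
12.3001 3.7440 0.5277
18.3919 6.5113 1.0682 0.0000
26.2184 11.0195 2.1622 0.0000 0.0000
33.2895 17.9323 4.3767 0.0000 0.0000 0.0000
39.3237 26.2184 8.8591 0.0000 0.0000 0.0000 0.0000
44.4731 33.2895 17.9323 0.0000 0.0000 0.0000 0.0000 0.0000

Δt=0.17786  u=1.17184  d=0.85336  q=0.49978  discount=0.98763
step 7 (expiry): payoffs max(K−S,0) = 44.4731 33.2895 17.9323 0.0000 0.0000 0.0000 0.0000 0.0000
step 6: (k=6,j=0): S=35.1163, (K−S)⁺=39.3237, hold=38.4027 ⇒ V=39.3237 exercise | (k=6,j=1): S=48.2216, (K−S)⁺=26.2184, hold=25.2974 ⇒ V=26.2184 exercise | (k=6,j=2): S=66.2177, (K−S)⁺=8.2223, hold=8.8591 ⇒ V=8.8591 continue | (k=6,j=3): S=90.9300, (K−S)⁺=0.0000, hold=0.0000 ⇒ V=0.0000 continue | (k=6,j=4): S=124.8648, (K−S)⁺=0.0000, hold=0.0000 ⇒ V=0.0000 continue | (k=6,j=5): S=171.4640, (K−S)⁺=0.0000, hold=0.0000 ⇒ V=0.0000 continue | (k=6,j=6): S=235.4540, (K−S)⁺=0.0000, hold=0.0000 ⇒ V=0.0000 continue  boundary S*=48.2216
step 5: (k=5,j=0): S=41.1505, (K−S)⁺=33.2895, hold=32.3685 ⇒ V=33.2895 exercise | (k=5,j=1): S=56.5077, (K−S)⁺=17.9323, hold=17.3256 ⇒ V=17.9323 exercise | (k=5,j=2): S=77.5962, (K−S)⁺=0.0000, hold=4.3767 ⇒ V=4.3767 continue | (k=5,j=3): S=106.5550, (K−S)⁺=0.0000, hold=0.0000 ⇒ V=0.0000 continue | (k=5,j=4): S=146.3210, (K−S)⁺=0.0000, hold=0.0000 ⇒ V=0.0000 continue | (k=5,j=5): S=200.9276, (K−S)⁺=0.0000, hold=0.0000 ⇒ V=0.0000 continue  boundary S*=56.5077
step 4: (k=4,j=0): S=48.2216, (K−S)⁺=26.2184, hold=25.2974 ⇒ V=26.2184 exercise | (k=4,j=1): S=66.2177, (K−S)⁺=8.2223, hold=11.0195 ⇒ V=11.0195 continue | (k=4,j=2): S=90.9300, (K−S)⁺=0.0000, hold=2.1622 ⇒ V=2.1622 continue | (k=4,j=3): S=124.8648, (K−S)⁺=0.0000, hold=0.0000 ⇒ V=0.0000 continue | (k=4,j=4): S=171.4640, (K−S)⁺=0.0000, hold=0.0000 ⇒ V=0.0000 continue  boundary S*=48.2216
step 3: (k=3,j=0): S=56.5077, (K−S)⁺=17.9323, hold=18.3919 ⇒ V=18.3919 continue | (k=3,j=1): S=77.5962, (K−S)⁺=0.0000, hold=6.5113 ⇒ V=6.5113 continue | (k=3,j=2): S=106.5550, (K−S)⁺=0.0000, hold=1.0682 ⇒ V=1.0682 continue | (k=3,j=3): S=146.3210, (K−S)⁺=0.0000, hold=0.0000 ⇒ V=0.0000 continue  boundary S*=-
step 2: (k=2,j=0): S=66.2177, (K−S)⁺=8.2223, hold=12.3001 ⇒ V=12.3001 continue | (k=2,j=1): S=90.9300, (K−S)⁺=0.0000, hold=3.7440 ⇒ V=3.7440 continue | (k=2,j=2): S=124.8648, (K−S)⁺=0.0000, hold=0.5277 ⇒ V=0.5277 continue  boundary S*=-
step 1: (k=1,j=0): S=77.5962, (K−S)⁺=0.0000, hold=7.9247 ⇒ V=7.9247 continue | (k=1,j=1): S=106.5550, (K−S)⁺=0.0000, hold=2.1102 ⇒ V=2.1102 continue  boundary S*=-
step 0: (k=0,j=0): S=90.9300, (K−S)⁺=0.0000, hold=4.9566 ⇒ V=4.9566 continue  boundary S*=-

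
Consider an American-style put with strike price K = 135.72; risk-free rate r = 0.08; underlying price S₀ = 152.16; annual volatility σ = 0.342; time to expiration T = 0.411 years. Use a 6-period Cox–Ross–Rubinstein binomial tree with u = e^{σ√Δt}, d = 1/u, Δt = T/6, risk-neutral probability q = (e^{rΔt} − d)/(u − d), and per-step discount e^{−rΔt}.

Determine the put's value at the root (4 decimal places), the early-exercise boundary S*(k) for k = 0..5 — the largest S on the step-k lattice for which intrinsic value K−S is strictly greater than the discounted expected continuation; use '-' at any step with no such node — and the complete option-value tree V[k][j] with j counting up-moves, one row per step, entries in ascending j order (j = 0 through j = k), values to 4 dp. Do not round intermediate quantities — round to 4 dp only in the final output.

Δt=0.06850, u=1.09364, d=0.91438, q=0.50829, disc=e^(-rΔt)=0.99453
k=6 terminal: V=max(K-S,0) → 46.7879 29.3533 8.5007 0.0000 0.0000 0.0000 0.0000
k=5: j=0 S=97.2595 intr=38.4605 cont=37.7188 V=38.4605[EX]; j=1 S=116.3267 intr=19.3933 cont=18.6516 V=19.3933[EX]; j=2 S=139.1319 intr=0.0000 cont=4.1570 V=4.1570[hold]; j=3 S=166.4080 intr=0.0000 cont=0.0000 V=0.0000[hold]; j=4 S=199.0314 intr=0.0000 cont=0.0000 V=0.0000[hold]; j=5 S=238.0504 intr=0.0000 cont=0.0000 V=0.0000[hold]  S*(5)=116.3267
k=4: j=0 S=106.3667 intr=29.3533 cont=28.6116 V=29.3533[EX]; j=1 S=127.2193 intr=8.5007 cont=11.5852 V=11.5852[hold]; j=2 S=152.1600 intr=0.0000 cont=2.0329 V=2.0329[hold]; j=3 S=181.9901 intr=0.0000 cont=0.0000 V=0.0000[hold]; j=4 S=217.6683 intr=0.0000 cont=0.0000 V=0.0000[hold]  S*(4)=106.3667
k=3: j=0 S=116.3267 intr=19.3933 cont=20.2108 V=20.2108[hold]; j=1 S=139.1319 intr=0.0000 cont=6.6930 V=6.6930[hold]; j=2 S=166.4080 intr=0.0000 cont=0.9941 V=0.9941[hold]; j=3 S=199.0314 intr=0.0000 cont=0.0000 V=0.0000[hold]  S*(3)=-
k=2: j=0 S=127.2193 intr=8.5007 cont=13.2669 V=13.2669[hold]; j=1 S=152.1600 intr=0.0000 cont=3.7756 V=3.7756[hold]; j=2 S=181.9901 intr=0.0000 cont=0.4861 V=0.4861[hold]  S*(2)=-
k=1: j=0 S=139.1319 intr=0.0000 cont=8.3964 V=8.3964[hold]; j=1 S=166.4080 intr=0.0000 cont=2.0921 V=2.0921[hold]  S*(1)=-
k=0: j=0 S=152.1600 intr=0.0000 cont=5.1636 V=5.1636[hold]  S*(0)=-

price = 5.1636
boundary = - - - - 106.3667 116.3267
tree:
5.1636
8.3964 2.0921
13.2669 3.7756 0.4861
20.2108 6.6930 0.9941 0.0000
29.3533 11.5852 2.0329 0.0000 0.0000
38.4605 19.3933 4.1570 0.0000 0.0000 0.0000
46.7879 29.3533 8.5007 0.0000 0.0000 0.0000 0.0000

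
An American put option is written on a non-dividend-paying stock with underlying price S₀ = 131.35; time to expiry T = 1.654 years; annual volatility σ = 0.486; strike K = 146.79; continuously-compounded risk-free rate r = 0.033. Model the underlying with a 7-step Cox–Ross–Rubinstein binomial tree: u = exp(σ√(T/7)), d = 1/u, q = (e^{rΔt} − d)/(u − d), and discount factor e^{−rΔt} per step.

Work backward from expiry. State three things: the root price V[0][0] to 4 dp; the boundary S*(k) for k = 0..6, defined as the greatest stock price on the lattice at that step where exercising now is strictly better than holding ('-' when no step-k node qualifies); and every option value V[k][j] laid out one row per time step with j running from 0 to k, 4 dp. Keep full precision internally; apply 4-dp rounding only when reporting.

Δt=0.23629, u=1.26648, d=0.78959, q=0.45763, disc=e^(-rΔt)=0.99223
k=7 terminal: V=max(K-S,0) → 121.6571 106.4775 82.1300 43.0773 0.0000 0.0000 0.0000 0.0000
k=6: j=0 S=31.8304 intr=114.9596 cont=113.8195 V=114.9596[EX]; j=1 S=51.0549 intr=95.7351 cont=94.5949 V=95.7351[EX]; j=2 S=81.8906 intr=64.8994 cont=63.7593 V=64.8994[EX]; j=3 S=131.3500 intr=15.4400 cont=23.1825 V=23.1825[hold]; j=4 S=210.6814 intr=0.0000 cont=0.0000 V=0.0000[hold]; j=5 S=337.9267 intr=0.0000 cont=0.0000 V=0.0000[hold]; j=6 S=542.0242 intr=0.0000 cont=0.0000 V=0.0000[hold]  S*(6)=81.8906
k=5: j=0 S=40.3125 intr=106.4775 cont=105.3374 V=106.4775[EX]; j=1 S=64.6600 intr=82.1300 cont=80.9899 V=82.1300[EX]; j=2 S=103.7127 intr=43.0773 cont=45.4528 V=45.4528[hold]; j=3 S=166.3521 intr=0.0000 cont=12.4759 V=12.4759[hold]; j=4 S=266.8237 intr=0.0000 cont=0.0000 V=0.0000[hold]; j=5 S=427.9771 intr=0.0000 cont=0.0000 V=0.0000[hold]  S*(5)=64.6600
k=4: j=0 S=51.0549 intr=95.7351 cont=94.5949 V=95.7351[EX]; j=1 S=81.8906 intr=64.8994 cont=64.8380 V=64.8994[EX]; j=2 S=131.3500 intr=15.4400 cont=30.1258 V=30.1258[hold]; j=3 S=210.6814 intr=0.0000 cont=6.7140 V=6.7140[hold]; j=4 S=337.9267 intr=0.0000 cont=0.0000 V=0.0000[hold]  S*(4)=81.8906
k=3: j=0 S=64.6600 intr=82.1300 cont=80.9899 V=82.1300[EX]; j=1 S=103.7127 intr=43.0773 cont=48.6056 V=48.6056[hold]; j=2 S=166.3521 intr=0.0000 cont=19.2612 V=19.2612[hold]; j=3 S=266.8237 intr=0.0000 cont=3.6132 V=3.6132[hold]  S*(3)=64.6600
k=2: j=0 S=81.8906 intr=64.8994 cont=66.2696 V=66.2696[hold]; j=1 S=131.3500 intr=15.4400 cont=34.9036 V=34.9036[hold]; j=2 S=210.6814 intr=0.0000 cont=12.0062 V=12.0062[hold]  S*(2)=-
k=1: j=0 S=103.7127 intr=43.0773 cont=51.5124 V=51.5124[hold]; j=1 S=166.3521 intr=0.0000 cont=24.2354 V=24.2354[hold]  S*(1)=-
k=0: j=0 S=131.3500 intr=15.4400 cont=38.7265 V=38.7265[hold]  S*(0)=-

price = 38.7265
boundary = - - - 64.6600 81.8906 64.6600 81.8906
tree:
38.7265
51.5124 24.2354
66.2696 34.9036 12.0062
82.1300 48.6056 19.2612 3.6132
95.7351 64.8994 30.1258 6.7140 0.0000
106.4775 82.1300 45.4528 12.4759 0.0000 0.0000
114.9596 95.7351 64.8994 23.1825 0.0000 0.0000 0.0000
121.6571 106.4775 82.1300 43.0773 0.0000 0.0000 0.0000 0.0000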